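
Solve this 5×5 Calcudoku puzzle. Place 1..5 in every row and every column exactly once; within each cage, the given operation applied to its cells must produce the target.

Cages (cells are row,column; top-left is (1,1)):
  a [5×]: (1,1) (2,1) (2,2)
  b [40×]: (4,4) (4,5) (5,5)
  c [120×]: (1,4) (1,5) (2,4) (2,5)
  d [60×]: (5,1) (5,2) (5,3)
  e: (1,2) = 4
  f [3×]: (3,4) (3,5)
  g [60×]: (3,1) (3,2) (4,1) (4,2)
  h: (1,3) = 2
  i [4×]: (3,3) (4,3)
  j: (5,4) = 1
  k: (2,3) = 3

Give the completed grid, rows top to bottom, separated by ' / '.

1 4 2 5 3 / 5 1 3 2 4 / 2 5 4 3 1 / 3 2 1 4 5 / 4 3 5 1 2

The 3 cells of cage a must have product 5, which forces (1,1) = 1.
E is a freebie, leaving (1,2) = 4.
Cage h is given, leaving (1,3) = 2.
The 3 cells of cage a must have product 5, leaving (2,1) = 5.
Cage a has product 5; hence (2,2) = 1.
Cage k is given, which forces (2,3) = 3.
Cage j is a single given cell, leaving (5,4) = 1.
Column 4 now contains 1, leaving (3,4) = 3.
Cage f's pair has product 3; hence (3,5) = 1.
3 is placed in column 4, leaving (1,4) = 5.
Cage c needs product 120, which forces (1,5) = 3.
3 is placed in row 3, so (3,1) = 2.
Cage g needs product 60, so (3,2) = 5.
Row 3 already has 1, which forces (3,3) = 4.
The 4 cells of cage g must have product 60; hence (4,1) = 3.
The 4 cells of cage g must have product 60, leaving (4,2) = 2.
Cage i's pair has product 4; hence (4,3) = 1.
Row 4 already has 2, so (4,4) = 4.
Row 4 already has 4, so (4,5) = 5.
3 is placed in column 1; hence (5,1) = 4.
5 is placed in column 2, leaving (5,2) = 3.
Column 3 already has 4, leaving (5,3) = 5.
Row 5 now contains 4; hence (5,5) = 2.
Column 4 already has 4, leaving (2,4) = 2.
Column 5 already has 2, so (2,5) = 4.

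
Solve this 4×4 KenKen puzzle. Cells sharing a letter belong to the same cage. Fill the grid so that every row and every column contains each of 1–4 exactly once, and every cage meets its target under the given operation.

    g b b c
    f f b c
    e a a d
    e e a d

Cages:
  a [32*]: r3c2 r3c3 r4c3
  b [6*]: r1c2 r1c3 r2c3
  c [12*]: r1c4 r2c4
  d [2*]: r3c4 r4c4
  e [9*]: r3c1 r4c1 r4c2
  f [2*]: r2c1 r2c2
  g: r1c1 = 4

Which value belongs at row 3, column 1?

3

G is a freebie; hence r1c1 = 4.
Row 1 now contains 4, which forces r1c4 = 3.
3 is placed in column 4, so r2c4 = 4.
The 3 cells of cage e must have product 9, which forces r3c1 = 3.
Cage a needs product 32, leaving r3c2 = 4.
The 3 cells of cage a must have product 32, so r3c3 = 2.
Row 3 now contains 2; hence r3c4 = 1.
Cage e has product 9, which forces r4c1 = 1.
The 3 cells of cage e must have product 9, leaving r4c2 = 3.
The 3 cells of cage a must have product 32, leaving r4c3 = 4.
1 is placed in column 4; hence r4c4 = 2.
Cage b has product 6, which forces r1c2 = 2.
Column 3 already has 2; hence r1c3 = 1.
Column 1 now contains 1; hence r2c1 = 2.
The two cells of cage f must have product 2, leaving r2c2 = 1.
Cage b has product 6; hence r2c3 = 3.
The full grid is 4 2 1 3 / 2 1 3 4 / 3 4 2 1 / 1 3 4 2.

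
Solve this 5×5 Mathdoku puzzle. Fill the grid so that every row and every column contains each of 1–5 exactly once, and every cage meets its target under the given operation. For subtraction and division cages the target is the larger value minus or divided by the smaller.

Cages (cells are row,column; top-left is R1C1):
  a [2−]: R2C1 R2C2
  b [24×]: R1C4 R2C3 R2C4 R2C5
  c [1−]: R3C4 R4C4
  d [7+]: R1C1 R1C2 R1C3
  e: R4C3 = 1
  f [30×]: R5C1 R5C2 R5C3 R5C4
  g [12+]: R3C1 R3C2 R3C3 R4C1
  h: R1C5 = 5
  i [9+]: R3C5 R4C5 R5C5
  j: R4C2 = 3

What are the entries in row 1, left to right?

1 4 2 3 5

H is a freebie, leaving R1C5 = 5.
J is a freebie, so R4C2 = 3.
E is a freebie, so R4C3 = 1.
In row 1, 3 can only go at R1C4, so R1C4 = 3.
The only place for 3 in row 2 is R2C1.
Cage f has product 30, so R5C3 = 3.
The 3 cells of cage i must have sum 9, which forces R3C5 = 3.
The only place for 5 in row 2 is R2C2.
The only place for 4 in row 5 is R5C5.
Column 5 already has 4, which forces R4C5 = 2.
Column 5 now contains 2, so R2C5 = 1.
In column 3, 5 can only go at R3C3, so R3C3 = 5.
5 is placed in row 3; hence R3C4 = 4.
Cage g needs sum 12, which forces R4C1 = 4.
The two cells of cage c must have difference 1; hence R4C4 = 5.
Cage b needs product 24, which forces R2C3 = 4.
4 is placed in column 4, which forces R2C4 = 2.
Cage f needs product 30; hence R5C1 = 5.
Column 4 now contains 2, so R5C4 = 1.
Cage d needs sum 7, which forces R1C1 = 1.
The 3 cells of cage d must have sum 7, which forces R1C2 = 4.
Column 3 already has 4, leaving R1C3 = 2.
Column 1 already has 1; hence R3C1 = 2.
2 is placed in row 3; hence R3C2 = 1.
Row 5 already has 1, leaving R5C2 = 2.
Filled in: 1 4 2 3 5 / 3 5 4 2 1 / 2 1 5 4 3 / 4 3 1 5 2 / 5 2 3 1 4.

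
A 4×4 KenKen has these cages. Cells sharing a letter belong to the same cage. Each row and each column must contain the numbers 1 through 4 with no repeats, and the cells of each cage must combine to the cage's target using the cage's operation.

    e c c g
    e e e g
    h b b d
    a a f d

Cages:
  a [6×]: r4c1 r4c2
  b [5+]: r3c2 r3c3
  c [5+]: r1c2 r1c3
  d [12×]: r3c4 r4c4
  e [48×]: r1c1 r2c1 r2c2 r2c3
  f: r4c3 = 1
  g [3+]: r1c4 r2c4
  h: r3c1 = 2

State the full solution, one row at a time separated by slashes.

4 3 2 1 / 1 4 3 2 / 2 1 4 3 / 3 2 1 4

Cage h is a single given cell, which forces r3c1 = 2.
Column 1 already has 2, which forces r4c1 = 3.
Row 4 already has 3, so r4c2 = 2.
Cage f is given, which forces r4c3 = 1.
Row 4 already has 3, which forces r4c4 = 4.
Column 1 already has 2, so r1c1 = 4.
Row 1 now contains 4; hence r1c3 = 2.
Row 1 already has 2, which forces r1c4 = 1.
The 4 cells of cage e must have product 48; hence r2c1 = 1.
Column 4 already has 1, leaving r2c4 = 2.
The two cells of cage b must have sum 5, which forces r3c2 = 1.
Cage b's pair has sum 5; hence r3c3 = 4.
4 is placed in column 4, which forces r3c4 = 3.
1 is placed in row 1, so r1c2 = 3.
Cage e has product 48; hence r2c2 = 4.
4 is placed in column 3, which forces r2c3 = 3.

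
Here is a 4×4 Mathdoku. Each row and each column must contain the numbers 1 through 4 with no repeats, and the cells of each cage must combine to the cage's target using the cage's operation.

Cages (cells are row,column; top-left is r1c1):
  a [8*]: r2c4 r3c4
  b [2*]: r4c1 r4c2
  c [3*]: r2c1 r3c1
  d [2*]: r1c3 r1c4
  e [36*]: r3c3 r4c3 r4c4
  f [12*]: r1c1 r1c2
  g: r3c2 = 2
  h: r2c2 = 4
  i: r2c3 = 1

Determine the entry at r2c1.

3

Cage h is a single given cell; hence r2c2 = 4.
I is a freebie, so r2c3 = 1.
4 is placed in row 2, leaving r2c4 = 2.
Cage g is given, leaving r3c2 = 2.
Cage e needs product 36; hence r3c3 = 3.
Column 4 now contains 2, leaving r3c4 = 4.
Column 2 now contains 2, leaving r4c2 = 1.
Cage e needs product 36; hence r4c3 = 4.
The 3 cells of cage e must have product 36, which forces r4c4 = 3.
Cage f's pair has product 12, so r1c1 = 4.
4 is placed in column 2; hence r1c2 = 3.
Column 3 already has 1, which forces r1c3 = 2.
Column 4 now contains 2; hence r1c4 = 1.
1 is placed in row 2, which forces r2c1 = 3.
Row 3 now contains 3, leaving r3c1 = 1.
1 is placed in row 4, which forces r4c1 = 2.
Filled in: 4 3 2 1 / 3 4 1 2 / 1 2 3 4 / 2 1 4 3.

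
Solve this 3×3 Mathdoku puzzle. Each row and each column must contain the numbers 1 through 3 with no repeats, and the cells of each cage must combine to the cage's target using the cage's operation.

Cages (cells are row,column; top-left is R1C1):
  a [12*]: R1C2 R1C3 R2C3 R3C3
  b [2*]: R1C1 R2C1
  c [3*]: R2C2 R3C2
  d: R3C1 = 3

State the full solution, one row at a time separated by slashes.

Cage a has product 12, which forces R1C2 = 2.
D is a freebie, leaving R3C1 = 3.
Row 3 now contains 3, which forces R3C2 = 1.
Row 3 already has 1, leaving R3C3 = 2.
Row 1 already has 2, so R1C1 = 1.
Row 1 now contains 1, so R1C3 = 3.
Cage b's pair has product 2, which forces R2C1 = 2.
1 is placed in column 2, which forces R2C2 = 3.
3 is placed in column 3, so R2C3 = 1.

1 2 3 / 2 3 1 / 3 1 2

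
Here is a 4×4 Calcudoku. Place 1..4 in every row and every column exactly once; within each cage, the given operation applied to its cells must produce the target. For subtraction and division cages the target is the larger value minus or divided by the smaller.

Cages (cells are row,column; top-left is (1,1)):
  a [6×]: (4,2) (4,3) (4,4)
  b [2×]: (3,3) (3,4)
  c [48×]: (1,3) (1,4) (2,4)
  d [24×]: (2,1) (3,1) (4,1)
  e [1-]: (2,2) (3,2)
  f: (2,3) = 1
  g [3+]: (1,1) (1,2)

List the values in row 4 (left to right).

The 3 cells of cage c must have product 48, leaving (1,3) = 4.
The 3 cells of cage c must have product 48, leaving (1,4) = 3.
Cage f is given, so (2,3) = 1.
Cage c needs product 48; hence (2,4) = 4.
Column 3 already has 1, so (3,3) = 2.
Row 3 already has 2; hence (3,4) = 1.
Column 3 now contains 2; hence (4,3) = 3.
Column 4 now contains 1; hence (4,4) = 2.
The 3 cells of cage d must have product 24, which forces (2,1) = 2.
Row 2 now contains 2; hence (2,2) = 3.
Cage d has product 24; hence (3,1) = 3.
Column 2 already has 3, so (3,2) = 4.
Row 4 now contains 2; hence (4,1) = 4.
Row 4 now contains 2, leaving (4,2) = 1.
2 is placed in column 1, leaving (1,1) = 1.
Column 2 already has 1, leaving (1,2) = 2.
Filled in: 1 2 4 3 / 2 3 1 4 / 3 4 2 1 / 4 1 3 2.

4 1 3 2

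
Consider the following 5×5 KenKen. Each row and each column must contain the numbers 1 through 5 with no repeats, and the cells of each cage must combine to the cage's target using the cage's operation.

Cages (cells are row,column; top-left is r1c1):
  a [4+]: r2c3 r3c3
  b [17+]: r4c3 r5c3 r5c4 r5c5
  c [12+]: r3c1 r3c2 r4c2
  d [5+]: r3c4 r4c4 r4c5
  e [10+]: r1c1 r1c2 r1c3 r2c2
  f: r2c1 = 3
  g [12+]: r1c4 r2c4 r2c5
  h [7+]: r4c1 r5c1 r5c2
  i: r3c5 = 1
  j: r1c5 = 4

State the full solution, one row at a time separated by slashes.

1 5 2 3 4 / 3 2 1 4 5 / 5 4 3 2 1 / 4 3 5 1 2 / 2 1 4 5 3

Cage j is a single given cell, which forces r1c5 = 4.
Cage f is given; hence r2c1 = 3.
3 is placed in row 2, leaving r2c3 = 1.
3 is placed in row 2, so r2c5 = 5.
1 is placed in column 3, which forces r3c3 = 3.
Cage i is given, so r3c5 = 1.
Cage b needs sum 17, so r4c3 = 5.
Column 5 already has 1; hence r4c5 = 2.
Column 3 already has 3, so r5c3 = 4.
Column 5 now contains 5, which forces r5c5 = 3.
Column 3 already has 5, which forces r1c3 = 2.
Row 3 already has 1; hence r3c4 = 2.
The 3 cells of cage c must have sum 12; hence r4c2 = 3.
Cage d has sum 5; hence r4c4 = 1.
Row 5 already has 3, so r5c4 = 5.
5 is placed in column 4, which forces r1c4 = 3.
Cage e needs sum 10, leaving r2c2 = 2.
2 is placed in column 4, which forces r2c4 = 4.
1 is placed in row 4; hence r4c1 = 4.
Column 2 now contains 2, leaving r5c2 = 1.
The 4 cells of cage e must have sum 10, which forces r1c1 = 1.
1 is placed in column 2, so r1c2 = 5.
Column 1 now contains 4, leaving r3c1 = 5.
Cage c has sum 12; hence r3c2 = 4.
1 is placed in row 5; hence r5c1 = 2.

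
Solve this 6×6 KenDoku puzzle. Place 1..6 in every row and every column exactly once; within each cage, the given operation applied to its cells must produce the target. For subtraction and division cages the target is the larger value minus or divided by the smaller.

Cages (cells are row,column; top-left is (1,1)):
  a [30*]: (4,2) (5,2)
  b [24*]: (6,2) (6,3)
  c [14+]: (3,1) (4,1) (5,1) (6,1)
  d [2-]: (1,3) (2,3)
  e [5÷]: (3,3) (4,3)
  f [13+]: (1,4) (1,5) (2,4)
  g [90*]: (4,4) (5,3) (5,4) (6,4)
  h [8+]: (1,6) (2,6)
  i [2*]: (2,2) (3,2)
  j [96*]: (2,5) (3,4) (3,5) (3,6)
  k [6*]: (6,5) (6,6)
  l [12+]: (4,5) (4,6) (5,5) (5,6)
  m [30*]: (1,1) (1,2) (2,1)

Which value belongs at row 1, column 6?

Column 2 needs a 3, and only (1,2) is open for it.
In row 2, 1 can only go at (2,2), so (2,2) = 1.
1 is placed in column 2, which forces (3,2) = 2.
Cage j needs product 96; hence (2,5) = 4.
Row 3 needs a 3, and only (3,1) is open for it.
Row 3 needs a 5, and only (3,3) is open for it.
Column 3 now contains 5, leaving (4,3) = 1.
Column 3 already has 1, so (1,3) = 4.
Column 3 now contains 4, which forces (6,3) = 6.
6 is placed in column 3, which forces (2,3) = 2.
6 is placed in column 3, so (5,3) = 3.
6 is placed in row 6, which forces (6,2) = 4.
Cage m has product 30, which forces (1,1) = 2.
2 is placed in row 1, which forces (1,6) = 5.
Row 2 already has 2, leaving (2,1) = 5.
Row 2 now contains 5, which forces (2,4) = 6.
Row 2 now contains 6, leaving (2,6) = 3.
Column 1 already has 5, leaving (6,1) = 1.
3 is placed in column 6, leaving (6,6) = 2.
Column 4 now contains 6; hence (1,4) = 1.
Row 1 now contains 5; hence (1,5) = 6.
Column 4 now contains 1, leaving (3,4) = 4.
Column 5 already has 6, leaving (3,5) = 1.
Row 3 now contains 1, which forces (3,6) = 6.
6 is placed in column 6; hence (4,6) = 4.
Cage l needs sum 12, leaving (5,6) = 1.
Row 6 already has 2; hence (6,5) = 3.
Row 4 already has 4; hence (4,1) = 6.
Row 4 already has 6, which forces (4,2) = 5.
Cage g needs product 90, so (4,4) = 3.
5 is placed in row 4; hence (4,5) = 2.
The 4 cells of cage c must have sum 14; hence (5,1) = 4.
Column 2 now contains 5, so (5,2) = 6.
Cage g needs product 90, which forces (5,4) = 2.
2 is placed in column 5, leaving (5,5) = 5.
3 is placed in row 6, so (6,4) = 5.
The full grid is 2 3 4 1 6 5 / 5 1 2 6 4 3 / 3 2 5 4 1 6 / 6 5 1 3 2 4 / 4 6 3 2 5 1 / 1 4 6 5 3 2.

5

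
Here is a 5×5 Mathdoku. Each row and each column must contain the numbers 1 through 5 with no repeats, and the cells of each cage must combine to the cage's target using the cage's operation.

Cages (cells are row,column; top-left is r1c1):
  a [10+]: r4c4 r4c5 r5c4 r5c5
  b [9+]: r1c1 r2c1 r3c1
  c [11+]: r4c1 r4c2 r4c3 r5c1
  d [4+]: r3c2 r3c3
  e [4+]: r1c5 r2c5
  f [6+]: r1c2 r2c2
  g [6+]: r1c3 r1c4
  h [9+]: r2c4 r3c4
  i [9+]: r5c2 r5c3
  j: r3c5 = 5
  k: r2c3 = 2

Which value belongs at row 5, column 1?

Cage k is given, so r2c3 = 2.
Cage j is given, which forces r3c5 = 5.
Cage h's pair has sum 9, which forces r2c4 = 5.
5 is placed in row 3; hence r3c4 = 4.
In row 3, 2 can only go at r3c1, so r3c1 = 2.
The only place for 5 in column 1 is r4c1.
In column 1, 1 can only go at r5c1, so r5c1 = 1.
In column 2, 3 can only go at r3c2, so r3c2 = 3.
3 is placed in row 3, which forces r3c3 = 1.
In column 3, 3 can only go at r4c3, so r4c3 = 3.
Cage c has sum 11, so r4c2 = 2.
The 4 cells of cage a must have sum 10, so r4c4 = 1.
The 4 cells of cage a must have sum 10, leaving r4c5 = 4.
2 is placed in column 2; hence r1c2 = 5.
Cage g needs two cells with sum 6, leaving r1c3 = 4.
1 is placed in column 4, leaving r1c4 = 2.
Cage f's pair has sum 6; hence r2c2 = 1.
1 is placed in row 2, which forces r2c5 = 3.
Column 2 now contains 5, so r5c2 = 4.
Column 3 now contains 4; hence r5c3 = 5.
Column 4 now contains 2; hence r5c4 = 3.
Column 5 now contains 3, so r5c5 = 2.
4 is placed in row 1; hence r1c1 = 3.
Column 5 now contains 3, leaving r1c5 = 1.
3 is placed in row 2, which forces r2c1 = 4.
Completed grid: 3 5 4 2 1 / 4 1 2 5 3 / 2 3 1 4 5 / 5 2 3 1 4 / 1 4 5 3 2.

1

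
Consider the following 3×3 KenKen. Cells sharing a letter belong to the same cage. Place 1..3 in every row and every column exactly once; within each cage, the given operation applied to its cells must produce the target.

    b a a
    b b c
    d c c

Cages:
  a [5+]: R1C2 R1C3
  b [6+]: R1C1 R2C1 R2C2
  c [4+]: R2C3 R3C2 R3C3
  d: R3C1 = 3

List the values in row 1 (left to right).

1 2 3

The 3 cells of cage c must have sum 4, so R2C3 = 1.
Cage d is given; hence R3C1 = 3.
Cage c has sum 4, so R3C2 = 1.
Cage c needs sum 4, so R3C3 = 2.
The 3 cells of cage b must have sum 6, leaving R1C1 = 1.
Cage a needs two cells with sum 5, so R1C2 = 2.
Column 3 now contains 2; hence R1C3 = 3.
Column 1 now contains 3, which forces R2C1 = 2.
The 3 cells of cage b must have sum 6, so R2C2 = 3.
The full grid is 1 2 3 / 2 3 1 / 3 1 2.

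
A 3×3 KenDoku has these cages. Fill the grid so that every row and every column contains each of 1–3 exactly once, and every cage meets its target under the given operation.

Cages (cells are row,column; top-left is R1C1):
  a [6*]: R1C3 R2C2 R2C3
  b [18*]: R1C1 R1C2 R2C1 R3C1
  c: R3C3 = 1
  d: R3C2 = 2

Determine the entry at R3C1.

Cage b needs product 18, which forces R1C2 = 3.
D is a freebie, so R3C2 = 2.
Cage c is given, leaving R3C3 = 1.
1 is placed in column 3, which forces R1C3 = 2.
Column 2 now contains 2; hence R2C2 = 1.
Cage a needs product 6, leaving R2C3 = 3.
1 is placed in row 3; hence R3C1 = 3.
Row 1 now contains 2; hence R1C1 = 1.
Row 2 already has 1, leaving R2C1 = 2.
Completed grid: 1 3 2 / 2 1 3 / 3 2 1.

3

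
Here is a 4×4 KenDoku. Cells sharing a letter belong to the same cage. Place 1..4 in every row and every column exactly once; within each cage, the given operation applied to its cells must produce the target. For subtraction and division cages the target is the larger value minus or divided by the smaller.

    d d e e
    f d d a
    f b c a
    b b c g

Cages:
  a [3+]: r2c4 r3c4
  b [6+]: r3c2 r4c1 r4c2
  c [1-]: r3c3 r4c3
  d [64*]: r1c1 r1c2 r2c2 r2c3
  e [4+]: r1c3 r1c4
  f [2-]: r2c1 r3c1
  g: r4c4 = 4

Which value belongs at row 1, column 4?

G is a freebie; hence r4c4 = 4.
Row 2 needs a 3, and only r2c1 is open for it.
Cage f needs two cells with difference 2, so r3c1 = 1.
1 is placed in row 3, which forces r3c4 = 2.
Column 1 already has 1; hence r4c1 = 2.
Column 1 already has 2, so r1c1 = 4.
Cage d needs product 64, which forces r1c2 = 2.
The 4 cells of cage d must have product 64, leaving r2c2 = 4.
Cage d needs product 64, which forces r2c3 = 2.
Column 4 now contains 2; hence r2c4 = 1.
Row 3 already has 2, which forces r3c2 = 3.
Cage c needs two cells with difference 1, which forces r3c3 = 4.
The 3 cells of cage b must have sum 6, so r4c2 = 1.
Cage c's pair has difference 1, which forces r4c3 = 3.
Column 3 now contains 3, so r1c3 = 1.
1 is placed in column 4; hence r1c4 = 3.
The full grid is 4 2 1 3 / 3 4 2 1 / 1 3 4 2 / 2 1 3 4.

3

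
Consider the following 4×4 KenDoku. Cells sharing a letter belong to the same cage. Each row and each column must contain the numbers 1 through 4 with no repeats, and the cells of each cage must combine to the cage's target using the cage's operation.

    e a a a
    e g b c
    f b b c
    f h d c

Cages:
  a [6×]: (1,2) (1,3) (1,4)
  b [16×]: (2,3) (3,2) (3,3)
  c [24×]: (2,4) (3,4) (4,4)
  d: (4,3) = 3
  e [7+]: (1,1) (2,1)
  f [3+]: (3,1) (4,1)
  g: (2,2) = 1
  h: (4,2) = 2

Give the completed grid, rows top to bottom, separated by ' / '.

4 3 2 1 / 3 1 4 2 / 2 4 1 3 / 1 2 3 4

Cage g is a single given cell, so (2,2) = 1.
H is a freebie, so (4,2) = 2.
D is a freebie, leaving (4,3) = 3.
Row 4 already has 3; hence (4,4) = 4.
Column 2 now contains 2, so (1,2) = 3.
Cage b needs product 16, which forces (2,3) = 4.
Cage f needs two cells with sum 3, so (3,1) = 2.
Column 2 now contains 2; hence (3,2) = 4.
Cage b has product 16, so (3,3) = 1.
Row 3 now contains 2, so (3,4) = 3.
Row 4 already has 2, so (4,1) = 1.
3 is placed in row 1, which forces (1,1) = 4.
Column 3 already has 1, so (1,3) = 2.
The 3 cells of cage a must have product 6, leaving (1,4) = 1.
Row 2 already has 4, so (2,1) = 3.
Column 4 already has 3, leaving (2,4) = 2.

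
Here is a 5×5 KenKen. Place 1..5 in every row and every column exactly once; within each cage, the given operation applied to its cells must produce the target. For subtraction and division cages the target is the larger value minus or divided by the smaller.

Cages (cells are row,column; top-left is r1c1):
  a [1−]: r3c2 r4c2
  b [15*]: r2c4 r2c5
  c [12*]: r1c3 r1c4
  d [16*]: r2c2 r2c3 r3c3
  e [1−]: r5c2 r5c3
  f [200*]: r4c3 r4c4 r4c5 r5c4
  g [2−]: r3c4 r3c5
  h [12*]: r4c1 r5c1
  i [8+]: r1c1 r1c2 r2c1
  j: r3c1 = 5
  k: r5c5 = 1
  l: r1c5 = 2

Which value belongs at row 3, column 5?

3

Cage l is given, leaving r1c5 = 2.
Cage j is given, so r3c1 = 5.
Cage f has product 200, so r5c4 = 5.
Cage k is a single given cell, so r5c5 = 1.
5 is placed in column 4; hence r2c4 = 3.
Cage b needs two cells with product 15, which forces r2c5 = 5.
Column 5 already has 5, leaving r4c5 = 4.
Cage c needs two cells with product 12; hence r1c3 = 3.
Column 4 now contains 3, leaving r1c4 = 4.
The two cells of cage g must have difference 2, leaving r3c4 = 1.
Column 5 already has 4, leaving r3c5 = 3.
4 is placed in row 4, leaving r4c1 = 3.
Cage f has product 200; hence r4c3 = 5.
4 is placed in row 4; hence r4c4 = 2.
Cage h's pair has product 12, so r5c1 = 4.
Row 5 now contains 4; hence r5c3 = 2.
Row 1 now contains 4, so r1c1 = 1.
Cage i needs sum 8, leaving r1c2 = 5.
The 3 cells of cage i must have sum 8, so r2c1 = 2.
Cage d has product 16; hence r2c2 = 4.
The 3 cells of cage d must have product 16, leaving r2c3 = 1.
Cage a needs two cells with difference 1, so r3c2 = 2.
Column 3 already has 2, which forces r3c3 = 4.
Row 4 now contains 2, which forces r4c2 = 1.
2 is placed in row 5, leaving r5c2 = 3.
The full grid is 1 5 3 4 2 / 2 4 1 3 5 / 5 2 4 1 3 / 3 1 5 2 4 / 4 3 2 5 1.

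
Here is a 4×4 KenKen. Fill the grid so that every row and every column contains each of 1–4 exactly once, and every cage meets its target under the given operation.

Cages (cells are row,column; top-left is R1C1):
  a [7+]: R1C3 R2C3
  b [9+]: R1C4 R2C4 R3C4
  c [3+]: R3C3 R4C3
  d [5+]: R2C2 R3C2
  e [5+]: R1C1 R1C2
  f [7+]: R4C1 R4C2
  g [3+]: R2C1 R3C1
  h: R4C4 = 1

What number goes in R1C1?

4

Cage h is a single given cell, which forces R4C4 = 1.
Cage c needs two cells with sum 3, so R3C3 = 1.
Row 4 now contains 1, leaving R4C3 = 2.
Cage g's pair has sum 3; hence R2C1 = 1.
Row 3 now contains 1, so R3C1 = 2.
The two cells of cage d must have sum 5, leaving R2C2 = 2.
The two cells of cage d must have sum 5, so R3C2 = 3.
3 is placed in row 3, so R3C4 = 4.
3 is placed in column 2; hence R4C2 = 4.
Cage e's pair has sum 5, so R1C1 = 4.
Column 2 now contains 2, so R1C2 = 1.
Row 1 now contains 4, which forces R1C3 = 3.
Cage b has sum 9; hence R1C4 = 2.
Column 3 now contains 3, leaving R2C3 = 4.
Column 4 now contains 4; hence R2C4 = 3.
Row 4 already has 4, which forces R4C1 = 3.
The full grid is 4 1 3 2 / 1 2 4 3 / 2 3 1 4 / 3 4 2 1.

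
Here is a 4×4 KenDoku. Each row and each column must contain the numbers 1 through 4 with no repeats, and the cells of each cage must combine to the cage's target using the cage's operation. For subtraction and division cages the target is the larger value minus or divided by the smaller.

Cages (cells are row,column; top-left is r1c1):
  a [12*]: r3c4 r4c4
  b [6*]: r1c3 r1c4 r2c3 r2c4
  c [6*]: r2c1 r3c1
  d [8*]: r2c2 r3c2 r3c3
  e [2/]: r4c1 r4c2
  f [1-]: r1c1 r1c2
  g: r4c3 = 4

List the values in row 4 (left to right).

Cage g is given, so r4c3 = 4.
Row 4 now contains 4; hence r4c4 = 3.
3 is placed in column 4, which forces r3c4 = 4.
Cage d has product 8, so r2c2 = 4.
In row 1, 4 can only go at r1c1, so r1c1 = 4.
The two cells of cage f must have difference 1, so r1c2 = 3.
Row 1 now contains 3, so r1c3 = 1.
Row 1 already has 1, which forces r1c4 = 2.
Column 3 already has 1; hence r2c3 = 3.
Column 4 already has 2, so r2c4 = 1.
Column 3 already has 1; hence r3c3 = 2.
Row 2 already has 3, leaving r2c1 = 2.
2 is placed in row 3, which forces r3c1 = 3.
2 is placed in row 3, so r3c2 = 1.
2 is placed in column 1, which forces r4c1 = 1.
1 is placed in column 2; hence r4c2 = 2.
The full grid is 4 3 1 2 / 2 4 3 1 / 3 1 2 4 / 1 2 4 3.

1 2 4 3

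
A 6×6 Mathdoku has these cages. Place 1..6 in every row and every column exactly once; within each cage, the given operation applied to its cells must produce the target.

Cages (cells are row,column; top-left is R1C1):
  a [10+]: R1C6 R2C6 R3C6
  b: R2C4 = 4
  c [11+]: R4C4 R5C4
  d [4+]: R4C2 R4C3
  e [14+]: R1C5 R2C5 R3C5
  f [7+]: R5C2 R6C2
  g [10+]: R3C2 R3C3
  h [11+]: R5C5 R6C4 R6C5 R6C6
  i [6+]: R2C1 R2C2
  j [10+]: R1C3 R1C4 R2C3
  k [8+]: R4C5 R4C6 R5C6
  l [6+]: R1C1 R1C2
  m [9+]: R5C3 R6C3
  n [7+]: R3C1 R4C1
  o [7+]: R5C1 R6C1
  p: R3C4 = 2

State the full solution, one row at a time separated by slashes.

2 4 5 3 6 1 / 5 1 2 4 3 6 / 1 6 4 2 5 3 / 6 3 1 5 2 4 / 4 5 3 6 1 2 / 3 2 6 1 4 5

Cage b is given, so R2C4 = 4.
Cage p is given, leaving R3C4 = 2.
Column 3 needs a 2, and only R2C3 is open for it.
The 3 cells of cage j must have sum 10, leaving R1C3 = 5.
The 3 cells of cage j must have sum 10; hence R1C4 = 3.
3 is placed in row 1, leaving R1C5 = 6.
6 is placed in column 5, so R2C5 = 3.
3 is placed in row 2; hence R2C6 = 6.
Column 5 now contains 3, leaving R3C5 = 5.
Column 5 already has 5, so R4C5 = 2.
Column 4 now contains 3, so R6C4 = 1.
1 is placed in row 6; hence R6C5 = 4.
Cage a has sum 10, leaving R1C6 = 1.
Cage a has sum 10; hence R3C6 = 3.
Column 5 already has 4, which forces R5C5 = 1.
Column 6 already has 1, which forces R5C6 = 2.
Cage h has sum 11; hence R6C6 = 5.
3 is placed in row 3, so R3C1 = 1.
Cage n's pair has sum 7, leaving R4C1 = 6.
6 is placed in row 4; hence R4C4 = 5.
Column 6 already has 5; hence R4C6 = 4.
5 is placed in column 4; hence R5C4 = 6.
1 is placed in column 1; hence R2C1 = 5.
Cage i needs two cells with sum 6, leaving R2C2 = 1.
Column 2 already has 1, which forces R4C2 = 3.
Row 4 now contains 3, which forces R4C3 = 1.
Column 1 now contains 5, so R5C1 = 4.
Row 5 already has 4; hence R5C2 = 5.
Row 5 now contains 6, which forces R5C3 = 3.
Column 2 now contains 3, so R6C2 = 2.
Cage m needs two cells with sum 9, leaving R6C3 = 6.
4 is placed in column 1; hence R1C1 = 2.
2 is placed in column 2, so R1C2 = 4.
Cage g's pair has sum 10, which forces R3C2 = 6.
Column 3 already has 6; hence R3C3 = 4.
Row 6 now contains 2, leaving R6C1 = 3.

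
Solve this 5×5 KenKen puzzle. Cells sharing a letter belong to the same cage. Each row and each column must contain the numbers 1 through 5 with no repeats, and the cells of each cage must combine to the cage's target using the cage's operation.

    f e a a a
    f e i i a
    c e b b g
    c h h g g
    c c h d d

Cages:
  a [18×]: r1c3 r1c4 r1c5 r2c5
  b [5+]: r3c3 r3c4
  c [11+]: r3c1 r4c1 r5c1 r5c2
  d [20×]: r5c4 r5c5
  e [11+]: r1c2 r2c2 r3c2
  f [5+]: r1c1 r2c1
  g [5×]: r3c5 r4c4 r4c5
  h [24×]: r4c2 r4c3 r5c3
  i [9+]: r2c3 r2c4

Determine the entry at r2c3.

5

Cage a needs product 18, which forces r2c5 = 3.
Cage g needs product 5, which forces r3c5 = 1.
Cage g has product 5, which forces r4c4 = 1.
The 3 cells of cage g must have product 5, which forces r4c5 = 5.
Column 5 already has 5; hence r5c5 = 4.
The 4 cells of cage a must have product 18, leaving r1c3 = 1.
The 4 cells of cage a must have product 18; hence r1c4 = 3.
Column 5 already has 1, leaving r1c5 = 2.
3 is placed in column 4, leaving r3c4 = 2.
Row 5 now contains 4, which forces r5c4 = 5.
3 is placed in row 1, which forces r1c1 = 4.
Row 1 now contains 4, which forces r1c2 = 5.
The two cells of cage f must have sum 5, which forces r2c1 = 1.
Cage e has sum 11, which forces r2c2 = 2.
Cage i needs two cells with sum 9; hence r2c3 = 5.
Column 4 already has 5; hence r2c4 = 4.
5 is placed in column 2; hence r3c2 = 4.
Row 3 already has 2, so r3c3 = 3.
Column 2 already has 4, leaving r4c2 = 3.
3 is placed in column 2, so r5c2 = 1.
Column 3 already has 3, leaving r5c3 = 2.
Row 3 already has 3; hence r3c1 = 5.
Row 4 now contains 3, leaving r4c1 = 2.
Column 3 already has 2, so r4c3 = 4.
2 is placed in row 5, leaving r5c1 = 3.
The full grid is 4 5 1 3 2 / 1 2 5 4 3 / 5 4 3 2 1 / 2 3 4 1 5 / 3 1 2 5 4.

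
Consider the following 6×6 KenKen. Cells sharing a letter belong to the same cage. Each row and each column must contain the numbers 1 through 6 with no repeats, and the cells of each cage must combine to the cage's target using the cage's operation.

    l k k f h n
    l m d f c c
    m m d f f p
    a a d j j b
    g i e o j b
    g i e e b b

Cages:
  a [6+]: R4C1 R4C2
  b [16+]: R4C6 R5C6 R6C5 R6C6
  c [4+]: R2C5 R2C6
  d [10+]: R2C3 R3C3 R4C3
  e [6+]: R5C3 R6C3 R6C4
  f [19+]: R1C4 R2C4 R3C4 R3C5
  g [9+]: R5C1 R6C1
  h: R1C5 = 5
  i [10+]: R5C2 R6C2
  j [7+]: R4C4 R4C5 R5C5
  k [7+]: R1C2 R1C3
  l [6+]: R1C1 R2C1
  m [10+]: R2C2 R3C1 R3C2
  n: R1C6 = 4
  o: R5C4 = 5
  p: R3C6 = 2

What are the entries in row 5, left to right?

6 4 3 5 2 1

Cage h is a single given cell, which forces R1C5 = 5.
Cage n is given, which forces R1C6 = 4.
Cage p is a single given cell; hence R3C6 = 2.
Cage o is a single given cell, so R5C4 = 5.
Cage f has sum 19, so R3C5 = 6.
Row 1 needs a 2, and only R1C1 is open for it.
Cage l's pair has sum 6, so R2C1 = 4.
Cage f needs sum 19; hence R3C4 = 4.
The only place for 3 in row 1 is R1C4.
Column 4 now contains 3; hence R2C4 = 6.
6 is placed in row 2, which forces R2C2 = 2.
In row 2, 5 can only go at R2C3, so R2C3 = 5.
In row 3, 1 can only go at R3C3, so R3C3 = 1.
The two cells of cage k must have sum 7; hence R1C2 = 1.
Column 3 already has 1, which forces R1C3 = 6.
Column 2 now contains 1, so R4C2 = 5.
The 3 cells of cage d must have sum 10, which forces R4C3 = 4.
Cage e has sum 6; hence R6C4 = 1.
Cage m has sum 10; hence R3C1 = 5.
5 is placed in column 2, so R3C2 = 3.
5 is placed in row 4; hence R4C1 = 1.
Column 4 already has 1; hence R4C4 = 2.
1 is placed in row 4; hence R4C5 = 3.
Row 4 already has 3, which forces R4C6 = 6.
Cage b needs sum 16, which forces R6C6 = 5.
3 is placed in column 5, leaving R2C5 = 1.
Cage c needs two cells with sum 4, which forces R2C6 = 3.
Cage j has sum 7; hence R5C5 = 2.
3 is placed in column 6; hence R5C6 = 1.
2 is placed in column 5; hence R6C5 = 4.
Cage i needs two cells with sum 10, so R5C2 = 4.
2 is placed in row 5; hence R5C3 = 3.
Row 6 now contains 4; hence R6C2 = 6.
Cage e needs sum 6, so R6C3 = 2.
3 is placed in row 5, so R5C1 = 6.
6 is placed in row 6; hence R6C1 = 3.
Filled in: 2 1 6 3 5 4 / 4 2 5 6 1 3 / 5 3 1 4 6 2 / 1 5 4 2 3 6 / 6 4 3 5 2 1 / 3 6 2 1 4 5.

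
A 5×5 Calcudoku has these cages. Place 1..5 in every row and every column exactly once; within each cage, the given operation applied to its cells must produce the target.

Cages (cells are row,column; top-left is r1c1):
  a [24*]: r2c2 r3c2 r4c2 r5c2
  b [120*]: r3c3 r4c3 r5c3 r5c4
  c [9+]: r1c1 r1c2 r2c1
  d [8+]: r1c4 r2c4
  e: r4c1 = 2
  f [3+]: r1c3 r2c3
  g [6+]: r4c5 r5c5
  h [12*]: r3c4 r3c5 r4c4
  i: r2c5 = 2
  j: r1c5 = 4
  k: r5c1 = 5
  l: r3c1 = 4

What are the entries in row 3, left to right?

4 2 5 1 3

J is a freebie; hence r1c5 = 4.
Cage i is a single given cell, leaving r2c5 = 2.
Cage l is a single given cell, leaving r3c1 = 4.
Cage e is a single given cell, which forces r4c1 = 2.
K is a freebie, so r5c1 = 5.
Row 5 already has 5, leaving r5c5 = 1.
The 3 cells of cage c must have sum 9; hence r1c2 = 5.
Cage f needs two cells with sum 3, which forces r1c3 = 2.
Row 1 already has 5, so r1c4 = 3.
2 is placed in row 2, leaving r2c3 = 1.
Column 4 already has 3, leaving r2c4 = 5.
Cage h needs product 12, leaving r3c4 = 1.
Column 5 already has 1, so r3c5 = 3.
Cage h has product 12, which forces r4c4 = 4.
Column 5 already has 1; hence r4c5 = 5.
4 is placed in column 4; hence r5c4 = 2.
Row 1 now contains 3, so r1c1 = 1.
1 is placed in row 2, so r2c1 = 3.
Row 2 already has 3; hence r2c2 = 4.
Row 3 now contains 3, leaving r3c2 = 2.
Row 3 now contains 3, leaving r3c3 = 5.
The 4 cells of cage a must have product 24, which forces r4c2 = 1.
Row 4 already has 5, so r4c3 = 3.
Column 2 already has 4; hence r5c2 = 3.
The 4 cells of cage b must have product 120; hence r5c3 = 4.
Completed grid: 1 5 2 3 4 / 3 4 1 5 2 / 4 2 5 1 3 / 2 1 3 4 5 / 5 3 4 2 1.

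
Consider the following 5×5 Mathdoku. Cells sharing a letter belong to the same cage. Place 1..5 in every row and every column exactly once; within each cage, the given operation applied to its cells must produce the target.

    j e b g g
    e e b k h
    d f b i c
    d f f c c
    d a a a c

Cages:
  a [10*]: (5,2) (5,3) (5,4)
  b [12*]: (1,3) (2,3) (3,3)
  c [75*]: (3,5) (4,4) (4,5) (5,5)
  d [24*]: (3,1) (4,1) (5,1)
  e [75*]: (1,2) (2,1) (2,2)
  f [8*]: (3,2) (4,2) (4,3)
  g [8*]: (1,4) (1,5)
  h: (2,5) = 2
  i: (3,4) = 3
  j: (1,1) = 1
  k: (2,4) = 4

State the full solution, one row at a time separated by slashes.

1 5 3 2 4 / 5 3 1 4 2 / 2 1 4 3 5 / 3 4 2 5 1 / 4 2 5 1 3

J is a freebie, so (1,1) = 1.
The 3 cells of cage e must have product 75; hence (1,2) = 5.
Cage e has product 75; hence (2,1) = 5.
Cage e has product 75, leaving (2,2) = 3.
Cage k is given, which forces (2,4) = 4.
H is a freebie, so (2,5) = 2.
I is a freebie, so (3,4) = 3.
The 4 cells of cage c must have product 75, leaving (4,4) = 5.
The 3 cells of cage b must have product 12, leaving (1,3) = 3.
4 is placed in column 4, which forces (1,4) = 2.
Column 5 now contains 2, leaving (1,5) = 4.
Row 2 now contains 4; hence (2,3) = 1.
Cage b has product 12, which forces (3,3) = 4.
Column 3 already has 4, which forces (4,3) = 2.
Cage a has product 10; hence (5,3) = 5.
2 is placed in column 4, so (5,4) = 1.
Row 5 already has 1, which forces (5,5) = 3.
Row 3 now contains 4, leaving (3,1) = 2.
Cage f has product 8, which forces (3,2) = 1.
Cage c has product 75, which forces (3,5) = 5.
Cage d needs product 24, which forces (4,1) = 3.
Cage f needs product 8, which forces (4,2) = 4.
3 is placed in column 5; hence (4,5) = 1.
Cage d has product 24; hence (5,1) = 4.
Row 5 already has 1, which forces (5,2) = 2.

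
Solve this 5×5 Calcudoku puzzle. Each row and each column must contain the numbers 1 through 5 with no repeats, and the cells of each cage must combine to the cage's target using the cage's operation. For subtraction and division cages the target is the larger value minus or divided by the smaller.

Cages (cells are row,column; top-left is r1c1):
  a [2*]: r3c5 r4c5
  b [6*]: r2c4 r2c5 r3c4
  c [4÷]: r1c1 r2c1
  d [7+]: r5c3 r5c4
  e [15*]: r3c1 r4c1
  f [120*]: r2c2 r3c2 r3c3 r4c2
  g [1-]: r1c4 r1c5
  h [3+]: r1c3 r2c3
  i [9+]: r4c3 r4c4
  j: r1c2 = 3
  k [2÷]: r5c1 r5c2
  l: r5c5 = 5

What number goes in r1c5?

Cage j is a single given cell, which forces r1c2 = 3.
Cage l is a single given cell; hence r5c5 = 5.
Cage f has product 120; hence r3c3 = 3.
Column 3 already has 3, which forces r5c3 = 4.
Row 5 already has 4, which forces r5c4 = 3.
Cage b needs product 6, leaving r2c5 = 3.
Row 3 now contains 3, leaving r3c1 = 5.
Cage e needs two cells with product 15, leaving r4c1 = 3.
4 is placed in column 3, so r4c3 = 5.
The two cells of cage i must have sum 9, leaving r4c4 = 4.
The 4 cells of cage f must have product 120, which forces r2c2 = 5.
Cage f has product 120, leaving r3c2 = 4.
4 is placed in row 4; hence r4c2 = 2.
2 is placed in row 4, leaving r4c5 = 1.
Column 2 already has 2, so r5c2 = 1.
1 is placed in column 5, leaving r3c5 = 2.
Row 5 already has 1, so r5c1 = 2.
Cage g needs two cells with difference 1; hence r1c4 = 5.
Column 5 now contains 2, which forces r1c5 = 4.
The 3 cells of cage b must have product 6, which forces r2c4 = 2.
Row 3 now contains 2, so r3c4 = 1.
4 is placed in row 1, so r1c1 = 1.
The two cells of cage h must have sum 3, which forces r1c3 = 2.
The two cells of cage c must have quotient 4; hence r2c1 = 4.
2 is placed in row 2, leaving r2c3 = 1.
The full grid is 1 3 2 5 4 / 4 5 1 2 3 / 5 4 3 1 2 / 3 2 5 4 1 / 2 1 4 3 5.

4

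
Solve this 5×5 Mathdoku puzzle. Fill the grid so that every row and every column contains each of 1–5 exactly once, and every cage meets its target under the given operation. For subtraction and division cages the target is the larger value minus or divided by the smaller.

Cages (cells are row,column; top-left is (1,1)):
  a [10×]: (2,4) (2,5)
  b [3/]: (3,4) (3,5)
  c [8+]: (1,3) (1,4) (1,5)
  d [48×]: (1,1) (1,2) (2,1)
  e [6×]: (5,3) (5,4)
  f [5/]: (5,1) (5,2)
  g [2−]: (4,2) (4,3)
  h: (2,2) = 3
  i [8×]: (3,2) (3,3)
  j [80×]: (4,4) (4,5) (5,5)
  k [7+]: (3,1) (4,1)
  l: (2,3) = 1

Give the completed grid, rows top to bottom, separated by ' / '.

Cage d has product 48; hence (1,1) = 3.
Cage d needs product 48, which forces (1,2) = 4.
The 3 cells of cage d must have product 48, which forces (2,1) = 4.
H is a freebie, leaving (2,2) = 3.
L is a freebie, which forces (2,3) = 1.
4 is placed in column 2; hence (3,2) = 2.
Row 3 now contains 2, so (3,3) = 4.
Cage j has product 80, leaving (4,4) = 4.
Cage j has product 80, leaving (4,5) = 5.
Cage j has product 80; hence (5,5) = 4.
Cage a needs two cells with product 10, leaving (2,4) = 5.
Column 5 now contains 5; hence (2,5) = 2.
Row 3 now contains 2, so (3,1) = 5.
Row 4 now contains 5, which forces (4,1) = 2.
Row 4 now contains 5, so (4,2) = 1.
The two cells of cage g must have difference 2, which forces (4,3) = 3.
Column 1 already has 5, so (5,1) = 1.
Column 2 now contains 1, which forces (5,2) = 5.
Column 3 now contains 3, so (5,3) = 2.
2 is placed in row 5; hence (5,4) = 3.
2 is placed in column 3; hence (1,3) = 5.
The 3 cells of cage c must have sum 8, leaving (1,4) = 2.
Column 5 already has 2, which forces (1,5) = 1.
Column 4 now contains 3, which forces (3,4) = 1.
The two cells of cage b must have quotient 3; hence (3,5) = 3.

3 4 5 2 1 / 4 3 1 5 2 / 5 2 4 1 3 / 2 1 3 4 5 / 1 5 2 3 4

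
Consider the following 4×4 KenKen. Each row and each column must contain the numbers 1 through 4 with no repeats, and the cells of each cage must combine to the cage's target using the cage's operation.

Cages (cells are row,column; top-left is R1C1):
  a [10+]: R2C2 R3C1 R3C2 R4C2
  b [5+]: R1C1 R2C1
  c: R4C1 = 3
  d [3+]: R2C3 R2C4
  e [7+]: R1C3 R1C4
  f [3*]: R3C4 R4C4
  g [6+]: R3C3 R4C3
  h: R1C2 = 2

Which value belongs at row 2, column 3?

Cage h is a single given cell, leaving R1C2 = 2.
C is a freebie; hence R4C1 = 3.
3 is placed in row 4, which forces R4C4 = 1.
Cage d needs two cells with sum 3; hence R2C3 = 1.
Column 4 now contains 1, leaving R2C4 = 2.
The 4 cells of cage a must have sum 10, leaving R3C1 = 2.
2 is placed in row 3, so R3C3 = 4.
Column 4 now contains 1, so R3C4 = 3.
Row 4 now contains 1, leaving R4C2 = 4.
Column 3 already has 4; hence R4C3 = 2.
Cage b needs two cells with sum 5, which forces R1C1 = 1.
Column 3 already has 4, so R1C3 = 3.
Column 4 already has 3, so R1C4 = 4.
Row 2 already has 1; hence R2C1 = 4.
Row 2 already has 1, which forces R2C2 = 3.
Row 3 now contains 3, so R3C2 = 1.
Completed grid: 1 2 3 4 / 4 3 1 2 / 2 1 4 3 / 3 4 2 1.

1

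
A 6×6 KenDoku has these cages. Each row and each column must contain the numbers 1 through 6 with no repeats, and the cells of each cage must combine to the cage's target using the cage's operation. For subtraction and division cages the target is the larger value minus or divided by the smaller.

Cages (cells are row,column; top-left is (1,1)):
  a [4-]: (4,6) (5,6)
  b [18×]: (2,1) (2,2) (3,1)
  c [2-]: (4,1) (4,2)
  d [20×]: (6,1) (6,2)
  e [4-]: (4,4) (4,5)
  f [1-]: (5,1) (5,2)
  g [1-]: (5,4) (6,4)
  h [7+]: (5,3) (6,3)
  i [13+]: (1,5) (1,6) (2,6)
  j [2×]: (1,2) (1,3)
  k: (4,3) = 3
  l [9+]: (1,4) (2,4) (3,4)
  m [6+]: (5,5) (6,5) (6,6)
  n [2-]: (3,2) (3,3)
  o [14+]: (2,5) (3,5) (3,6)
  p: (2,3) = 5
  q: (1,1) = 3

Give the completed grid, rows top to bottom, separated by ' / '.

3 1 2 6 4 5 / 1 3 5 2 6 4 / 6 2 4 1 5 3 / 2 4 3 5 1 6 / 5 6 1 4 3 2 / 4 5 6 3 2 1

Cage q is given, so (1,1) = 3.
Cage p is a single given cell; hence (2,3) = 5.
Cage k is given, leaving (4,3) = 3.
The 3 cells of cage b must have product 18, which forces (2,2) = 3.
In column 3, 4 can only go at (3,3), so (3,3) = 4.
The 3 cells of cage o must have sum 14, so (2,5) = 6.
Row 2 now contains 6, leaving (2,1) = 1.
Cage b has product 18, so (3,1) = 6.
6 is placed in row 3; hence (3,2) = 2.
2 is placed in column 2, leaving (1,2) = 1.
The two cells of cage j must have product 2, so (1,3) = 2.
The 3 cells of cage l must have sum 9, so (2,4) = 2.
Row 2 already has 2, which forces (2,6) = 4.
Cage i has sum 13, which forces (1,5) = 4.
The 3 cells of cage i must have sum 13, which forces (1,6) = 5.
Column 6 already has 5; hence (3,6) = 3.
Row 1 already has 4, leaving (1,4) = 6.
Row 3 now contains 3, so (3,4) = 1.
Row 3 now contains 3; hence (3,5) = 5.
1 is placed in column 4; hence (4,4) = 5.
Cage e needs two cells with difference 4, which forces (4,5) = 1.
Cage m has sum 6, which forces (6,6) = 1.
The two cells of cage h must have sum 7, so (5,3) = 1.
Row 6 now contains 1; hence (6,3) = 6.
In row 6, 2 can only go at (6,5), so (6,5) = 2.
2 is placed in column 5, which forces (5,5) = 3.
3 is placed in row 5, leaving (5,4) = 4.
The two cells of cage g must have difference 1; hence (6,4) = 3.
4 is placed in row 5, so (5,1) = 5.
The two cells of cage f must have difference 1, which forces (5,2) = 6.
6 is placed in row 5, so (5,6) = 2.
Column 1 now contains 5; hence (6,1) = 4.
4 is placed in row 6, which forces (6,2) = 5.
4 is placed in column 1, leaving (4,1) = 2.
Column 2 already has 6, leaving (4,2) = 4.
Column 6 already has 2, so (4,6) = 6.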